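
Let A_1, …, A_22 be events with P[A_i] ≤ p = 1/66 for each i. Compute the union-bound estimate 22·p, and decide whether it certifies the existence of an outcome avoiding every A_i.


Union bound: P[∪_{i=1}^{22} A_i] ≤ Σ_i P[A_i] ≤ 22·p = 22·(1/66) = 1/3.
Numerically: 1/3 ≈ 0.333.
Is 1/3 < 1? YES.
Since P[∪ A_i] ≤ 1/3 < 1, the complement has P[∩ A_i^c] ≥ 1 − 1/3 = 2/3 > 0, so some outcome avoids every A_i.

22·p = 1/3 ≈ 0.333; existence CERTIFIED by the union bound.


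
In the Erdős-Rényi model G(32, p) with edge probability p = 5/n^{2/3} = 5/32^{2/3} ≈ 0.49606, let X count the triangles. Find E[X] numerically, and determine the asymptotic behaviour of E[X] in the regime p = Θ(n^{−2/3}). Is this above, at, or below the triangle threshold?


Number of potential triangles: C(32, 3) = 4960.
Each occurs with probability p³ ≈ (0.49606)³ ≈ 1.2207031e-01.
By linearity: E[X] = C(32, 3)·p³ ≈ 4960 · 1.2207031e-01 ≈ 605.46875.
Since α = 2/3 < 1, p = c/n^{2/3} ≫ 1/n is above the triangle threshold p ~ 1/n. Asymptotically E[X] ~ (c³/6)·n^{3(1−α)} = (5³/6)·n^{1} → ∞; triangles are abundant w.h.p.

E[X] ≈ 605.46875; in regime p = Θ(1/n^{2/3}) E[X] diverges (above the triangle threshold p ~ 1/n).


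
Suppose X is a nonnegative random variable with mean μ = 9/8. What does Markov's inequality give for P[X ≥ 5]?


μ = E[X] = 9/8, a = 5.
Markov: P[X ≥ 5] ≤ μ/a = (9/8)/5 = 9/40.
Numerically: ≈ 0.225.
(Since a = 5 > μ = 1.125, the bound 9/40 is < 1 and informative.)

P[X ≥ 5] ≤ 9/40 ≈ 0.225.


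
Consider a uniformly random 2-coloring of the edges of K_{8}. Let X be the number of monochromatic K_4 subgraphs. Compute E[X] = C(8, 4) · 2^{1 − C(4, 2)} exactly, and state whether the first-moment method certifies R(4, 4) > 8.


E[X] = C(8, 4) · 2^{1 − 6} = 70 · 2^{−5} = 70/32.
As a reduced fraction: E[X] = 35/16 ≈ 2.188.
Is E[X] < 1? NO.
Since E[X] ≥ 1, the first-moment bound is inconclusive at n = 8; it does NOT by itself certify R(4, 4) > 8.

E[X] = 35/16 ≈ 2.188; E[X] ≥ 1; first-moment method inconclusive here.


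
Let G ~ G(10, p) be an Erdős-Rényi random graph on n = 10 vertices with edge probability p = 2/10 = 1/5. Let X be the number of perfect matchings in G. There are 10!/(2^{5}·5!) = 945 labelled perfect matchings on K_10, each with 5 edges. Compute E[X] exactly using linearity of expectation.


K_10 has 10!/(2^{5}·5!) = 945 labelled perfect matchings.
For each such perfect matching H, let X_H = 1 if all 5 edges of H are present in G. Then P[X_H = 1] = p^{5} = (1/5)^{5} = 1/3125.
By linearity of expectation: E[X] = Σ_H E[X_H] = 945 · p^{5} = 945 · 1/3125 = 189/625.
Numerically: E[X] ≈ 0.3024.

E[X] = 945 · (1/5)^{5} = 189/625 ≈ 0.3024.


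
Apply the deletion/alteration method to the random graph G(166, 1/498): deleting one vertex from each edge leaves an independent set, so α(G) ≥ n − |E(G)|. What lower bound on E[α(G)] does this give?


E[|E(G)|] = C(166, 2)·p = 13695 · (1/498) = 55/2.
E[α(G)] ≥ n − E[|E(G)|] = 166 − 55/2 = 277/2.
Numerically: ≈ 138.50000.
(This is only a lower bound; the true E[α(G)] may be larger.)

E[α(G)] ≥ 277/2 ≈ 138.50000.


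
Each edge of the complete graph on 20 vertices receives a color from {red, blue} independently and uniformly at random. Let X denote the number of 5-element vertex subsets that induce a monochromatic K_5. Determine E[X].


Let X = Σ_S X_S over the C(20, 5) = 15504 subsets S of size 5, where X_S = 1 if the K_5 on S is monochromatic.
For a fixed S, the K_5 on S has C(5, 2) = 10 edges. P[all 10 edges red] = (1/2)^10, and likewise for blue, so P[monochromatic] = 2·(1/2)^10 = 2^{1 − 10} = 1/512.
Summing: E[X] = C(20, 5) · 2^{1 − 10} = 15504 · 1/512 = 969/32.
Numerically: E[X] ≈ 30.28125.

E[X] = C(20,5)·2^(1−C(5,2)) = 969/32 ≈ 30.28125.


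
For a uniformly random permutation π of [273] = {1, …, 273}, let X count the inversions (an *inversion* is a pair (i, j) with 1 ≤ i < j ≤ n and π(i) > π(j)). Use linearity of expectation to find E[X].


Write X = Σ X_I over the C(273, 2) = 37128 pairs i < j, with X_I the indicator of one inversion.
There are 37128 indicators.
For each fixed pair i < j, the values π(i) and π(j) are two distinct elements of {1, …, 273} in uniformly random order; by symmetry P[π(i) > π(j)] = 1/2.
By linearity: E[X] = 37128 · (1/2) = C(273, 2) · (1/2) = 37128/2 = 18564 ≈ 18564.0000.

E[X] = 18564 = 18564.0000.


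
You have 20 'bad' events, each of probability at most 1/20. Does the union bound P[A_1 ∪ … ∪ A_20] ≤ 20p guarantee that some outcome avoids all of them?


Union bound: P[∪_{i=1}^{20} A_i] ≤ Σ_i P[A_i] ≤ 20·p = 20·(1/20) = 1.
Numerically: 1 ≈ 1.0000.
Is 1 < 1? NO.
Since the bound 1 is ≥ 1, the union bound is uninformative here; it does NOT by itself certify existence.

20·p = 1 ≈ 1.0000; existence NOT certified by the union bound.


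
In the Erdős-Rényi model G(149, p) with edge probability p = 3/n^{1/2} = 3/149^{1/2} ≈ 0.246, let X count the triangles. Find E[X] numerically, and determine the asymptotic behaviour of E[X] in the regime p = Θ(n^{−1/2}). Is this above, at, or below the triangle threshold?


Number of potential triangles: C(149, 3) = 540274.
Each occurs with probability p³ ≈ (0.246)³ ≈ 1.48451e-02.
By linearity: E[X] = C(149, 3)·p³ ≈ 540274 · 1.48451e-02 ≈ 8020.444.
Since α = 1/2 < 1, p = c/n^{1/2} ≫ 1/n is above the triangle threshold p ~ 1/n. Asymptotically E[X] ~ (c³/6)·n^{3(1−α)} = (3³/6)·n^{1.5} → ∞; triangles are abundant w.h.p.

E[X] ≈ 8020.444; in regime p = Θ(1/n^{1/2}) E[X] diverges (above the triangle threshold p ~ 1/n).


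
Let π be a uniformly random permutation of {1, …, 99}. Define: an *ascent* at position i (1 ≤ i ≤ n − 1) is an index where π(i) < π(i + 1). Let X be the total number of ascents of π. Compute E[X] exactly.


Write X = Σ X_I over i = 1, …, 98, with X_I the indicator of one ascent.
There are 98 indicators.
For each fixed i, the pair (π(i), π(i+1)) is a uniformly random ordered pair of distinct values from {1, …, 99}; by symmetry P[π(i) < π(i+1)] = 1/2.
By linearity: E[X] = 98 · (1/2) = (99 − 1) · (1/2) = 49 ≈ 49.000.

E[X] = 49 = 49.000.


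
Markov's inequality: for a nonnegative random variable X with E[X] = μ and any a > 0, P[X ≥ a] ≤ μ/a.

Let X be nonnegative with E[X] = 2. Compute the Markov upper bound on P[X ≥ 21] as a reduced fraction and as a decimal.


μ = E[X] = 2, a = 21.
Markov: P[X ≥ 21] ≤ μ/a = (2)/21 = 2/21.
Numerically: ≈ 0.09524.
(Since a = 21 > μ = 2.00000, the bound 2/21 is < 1 and informative.)

P[X ≥ 21] ≤ 2/21 ≈ 0.09524.


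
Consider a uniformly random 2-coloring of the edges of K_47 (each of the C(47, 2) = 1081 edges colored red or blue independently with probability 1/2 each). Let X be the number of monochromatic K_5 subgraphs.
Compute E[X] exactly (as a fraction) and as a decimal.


Let X = Σ_S X_S over the C(47, 5) = 1533939 subsets S of size 5, where X_S = 1 if the K_5 on S is monochromatic.
For a fixed S, the K_5 on S has C(5, 2) = 10 edges. P[all 10 edges red] = (1/2)^10, and likewise for blue, so P[monochromatic] = 2·(1/2)^10 = 2^{1 − 10} = 1/512.
Summing: E[X] = C(47, 5) · 2^{1 − 10} = 1533939 · 1/512 = 1533939/512.
Numerically: E[X] ≈ 2995.97461.

E[X] = C(47,5)·2^(1−C(5,2)) = 1533939/512 ≈ 2995.97461.


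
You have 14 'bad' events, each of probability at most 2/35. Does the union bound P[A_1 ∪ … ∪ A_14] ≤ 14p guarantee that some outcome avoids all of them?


Union bound: P[∪_{i=1}^{14} A_i] ≤ Σ_i P[A_i] ≤ 14·p = 14·(2/35) = 4/5.
Numerically: 4/5 ≈ 0.8000000.
Is 4/5 < 1? YES.
Since P[∪ A_i] ≤ 4/5 < 1, the complement has P[∩ A_i^c] ≥ 1 − 4/5 = 1/5 > 0, so some outcome avoids every A_i.

14·p = 4/5 ≈ 0.8000000; existence CERTIFIED by the union bound.


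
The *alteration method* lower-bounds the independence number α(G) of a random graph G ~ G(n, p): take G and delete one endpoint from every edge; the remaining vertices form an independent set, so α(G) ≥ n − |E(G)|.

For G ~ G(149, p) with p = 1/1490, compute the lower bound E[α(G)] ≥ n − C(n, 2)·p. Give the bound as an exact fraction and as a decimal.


E[|E(G)|] = C(149, 2)·p = 11026 · (1/1490) = 37/5.
E[α(G)] ≥ n − E[|E(G)|] = 149 − 37/5 = 708/5.
Numerically: ≈ 141.6000.
(This is only a lower bound; the true E[α(G)] may be larger.)

E[α(G)] ≥ 708/5 ≈ 141.6000.


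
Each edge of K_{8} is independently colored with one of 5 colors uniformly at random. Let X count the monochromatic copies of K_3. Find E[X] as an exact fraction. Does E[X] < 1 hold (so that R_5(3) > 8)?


E[X] = C(8, 3) · 5^{1 − 3} = 56 · 5^{−2} = 56/25.
As a reduced fraction: E[X] = 56/25 ≈ 2.24000.
Is E[X] < 1? NO.
Since E[X] ≥ 1, the first-moment bound is inconclusive at n = 8; it does NOT by itself certify R_5(3) > 8.

E[X] = 56/25 ≈ 2.24000; E[X] ≥ 1; first-moment method inconclusive here.


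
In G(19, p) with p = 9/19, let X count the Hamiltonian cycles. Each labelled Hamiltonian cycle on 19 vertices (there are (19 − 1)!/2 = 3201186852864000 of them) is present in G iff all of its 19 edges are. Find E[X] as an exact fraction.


K_19 has (19 − 1)!/2 = 3201186852864000 labelled Hamiltonian cycles.
For each such Hamiltonian cycle H, let X_H = 1 if all 19 edges of H are present in G. Then P[X_H = 1] = p^{19} = (9/19)^{19} = 1350851717672992089/1978419655660313589123979.
By linearity of expectation: E[X] = Σ_H E[X_H] = 3201186852864000 · p^{19} = 3201186852864000 · 1350851717672992089/1978419655660313589123979 = 4324328758783534194876278992896000/1978419655660313589123979.
Numerically: E[X] ≈ 2.186e+09.

E[X] = 3201186852864000 · (9/19)^{19} = 4324328758783534194876278992896000/1978419655660313589123979 ≈ 2.186e+09.


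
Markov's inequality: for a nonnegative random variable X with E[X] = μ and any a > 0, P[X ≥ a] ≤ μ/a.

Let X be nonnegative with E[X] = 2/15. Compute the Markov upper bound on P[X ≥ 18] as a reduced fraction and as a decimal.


μ = E[X] = 2/15, a = 18.
Markov: P[X ≥ 18] ≤ μ/a = (2/15)/18 = 1/135.
Numerically: ≈ 0.00741.
(Since a = 18 > μ = 0.13333, the bound 1/135 is < 1 and informative.)

P[X ≥ 18] ≤ 1/135 ≈ 0.00741.


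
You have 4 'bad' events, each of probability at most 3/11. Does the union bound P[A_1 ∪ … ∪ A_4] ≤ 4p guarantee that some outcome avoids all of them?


Union bound: P[∪_{i=1}^{4} A_i] ≤ Σ_i P[A_i] ≤ 4·p = 4·(3/11) = 12/11.
Numerically: 12/11 ≈ 1.090909.
Is 12/11 < 1? NO.
Since the bound 12/11 is ≥ 1, the union bound is uninformative here; it does NOT by itself certify existence.

4·p = 12/11 ≈ 1.090909; existence NOT certified by the union bound.


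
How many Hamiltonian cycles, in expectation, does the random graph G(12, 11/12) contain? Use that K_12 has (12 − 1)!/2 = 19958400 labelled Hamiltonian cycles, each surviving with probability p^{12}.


K_12 has (12 − 1)!/2 = 19958400 labelled Hamiltonian cycles.
For each such Hamiltonian cycle H, let X_H = 1 if all 12 edges of H are present in G. Then P[X_H = 1] = p^{12} = (11/12)^{12} = 3138428376721/8916100448256.
By linearity: E[X] = Σ_H E[X_H] = 19958400 · p^{12} = 19958400 · 3138428376721/8916100448256 = 6041474625187925/859963392.
Numerically: E[X] ≈ 7.03e+06.

E[X] = 19958400 · (11/12)^{12} = 6041474625187925/859963392 ≈ 7.03e+06.


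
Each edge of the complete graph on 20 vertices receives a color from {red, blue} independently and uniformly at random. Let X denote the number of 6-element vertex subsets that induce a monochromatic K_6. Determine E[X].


Let X = Σ_S X_S over the C(20, 6) = 38760 subsets S of size 6, where X_S = 1 if the K_6 on S is monochromatic.
For a fixed S, the K_6 on S has C(6, 2) = 15 edges. P[all 15 edges red] = (1/2)^15, and likewise for blue, so P[monochromatic] = 2·(1/2)^15 = 2^{1 − 15} = 1/16384.
Summing: E[X] = C(20, 6) · 2^{1 − 15} = 38760 · 1/16384 = 4845/2048.
Numerically: E[X] ≈ 2.365723.

E[X] = C(20,6)·2^(1−C(6,2)) = 4845/2048 ≈ 2.365723.


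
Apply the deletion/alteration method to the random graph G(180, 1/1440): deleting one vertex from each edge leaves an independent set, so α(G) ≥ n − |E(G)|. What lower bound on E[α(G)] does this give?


E[|E(G)|] = C(180, 2)·p = 16110 · (1/1440) = 179/16.
E[α(G)] ≥ n − E[|E(G)|] = 180 − 179/16 = 2701/16.
Numerically: ≈ 168.81250.
(This is only a lower bound; the true E[α(G)] may be larger.)

E[α(G)] ≥ 2701/16 ≈ 168.81250.


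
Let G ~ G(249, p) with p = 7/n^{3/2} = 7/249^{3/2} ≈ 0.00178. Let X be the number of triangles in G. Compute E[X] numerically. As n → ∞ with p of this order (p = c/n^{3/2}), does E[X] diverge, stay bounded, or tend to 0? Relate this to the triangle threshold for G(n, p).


Number of potential triangles: C(249, 3) = 2542124.
Each occurs with probability p³ ≈ (0.00178)³ ≈ 5.65454e-09.
By linearity: E[X] = C(249, 3)·p³ ≈ 2542124 · 5.65454e-09 ≈ 0.014.
Since α = 3/2 > 1, p = c/n^{3/2} = o(1/n) is below the triangle threshold p ~ 1/n. Asymptotically E[X] ~ (c³/6)·n^{3(1−α)} = (7³/6)·n^{-1.5} → 0, so by Markov's inequality G has no triangles w.h.p.

E[X] ≈ 0.014; in regime p = Θ(1/n^{3/2}) E[X] tends to 0 (below the triangle threshold p ~ 1/n).


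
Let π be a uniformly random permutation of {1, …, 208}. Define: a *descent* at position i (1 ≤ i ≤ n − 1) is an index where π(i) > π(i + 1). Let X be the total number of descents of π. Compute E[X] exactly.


Write X = Σ X_I over i = 1, …, 207, with X_I the indicator of one descent.
There are 207 indicators.
For each fixed i, the pair (π(i), π(i+1)) is a uniformly random ordered pair of distinct values from {1, …, 208}; by symmetry P[π(i) > π(i+1)] = 1/2.
By linearity: E[X] = 207 · (1/2) = (208 − 1) · (1/2) = 207/2 ≈ 103.5000.

E[X] = 207/2 = 103.5000.


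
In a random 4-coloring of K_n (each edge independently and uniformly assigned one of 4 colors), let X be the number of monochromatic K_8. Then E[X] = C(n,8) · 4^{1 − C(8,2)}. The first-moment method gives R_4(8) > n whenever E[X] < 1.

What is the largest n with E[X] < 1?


We need C(n, 8) · 4^{1 − 28} < 1, i.e. C(n, 8) < 4^{28 − 1} = 18014398509481984.
Check values of n near the boundary:
  n = 404: C(404, 8) = 16415071523485570; 16415071523485570 < 18014398509481984? YES
  n = 405: C(405, 8) = 16745853821188050; 16745853821188050 < 18014398509481984? YES
  n = 406: C(406, 8) = 17082453897995850; 17082453897995850 < 18014398509481984? YES
  n = 407: C(407, 8) = 17424959239309050; 17424959239309050 < 18014398509481984? YES
  n = 408: C(408, 8) = 17773458424095231; 17773458424095231 < 18014398509481984? YES
  n = 409: C(409, 8) = 18128041135797879; 18128041135797879 < 18014398509481984? NO
The largest n with C(n, 8) < 18014398509481984 is n = 408 (where E[X] = 17773458424095231/18014398509481984 ≈ 0.986625). Hence R_4(8) > 408, i.e. R_4(8) ≥ 409.

Largest n = 408; hence R_4(8) > 408.


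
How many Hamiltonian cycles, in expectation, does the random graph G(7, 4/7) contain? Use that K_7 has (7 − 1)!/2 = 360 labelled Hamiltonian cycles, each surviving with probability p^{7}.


K_7 has (7 − 1)!/2 = 360 labelled Hamiltonian cycles.
For each such Hamiltonian cycle H, let X_H = 1 if all 7 edges of H are present in G. Then P[X_H = 1] = p^{7} = (4/7)^{7} = 16384/823543.
By linearity of expectation: E[X] = Σ_H E[X_H] = 360 · p^{7} = 360 · 16384/823543 = 5898240/823543.
Numerically: E[X] ≈ 7.162.

E[X] = 360 · (4/7)^{7} = 5898240/823543 ≈ 7.162.


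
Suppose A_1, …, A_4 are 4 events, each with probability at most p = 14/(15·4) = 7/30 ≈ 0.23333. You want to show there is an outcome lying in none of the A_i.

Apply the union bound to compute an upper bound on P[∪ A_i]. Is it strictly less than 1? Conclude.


Union bound: P[∪_{i=1}^{4} A_i] ≤ Σ_i P[A_i] ≤ 4·p = 4·(7/30) = 14/15.
Numerically: 14/15 ≈ 0.93333.
Is 14/15 < 1? YES.
Since P[∪ A_i] ≤ 14/15 < 1, the complement has P[∩ A_i^c] ≥ 1 − 14/15 = 1/15 > 0, so some outcome avoids every A_i.

4·p = 14/15 ≈ 0.93333; existence CERTIFIED by the union bound.


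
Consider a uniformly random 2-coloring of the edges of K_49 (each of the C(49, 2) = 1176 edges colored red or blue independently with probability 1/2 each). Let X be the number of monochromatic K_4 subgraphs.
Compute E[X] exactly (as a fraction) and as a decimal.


Let X = Σ_S X_S over the C(49, 4) = 211876 subsets S of size 4, where X_S = 1 if the K_4 on S is monochromatic.
For a fixed S, the K_4 on S has C(4, 2) = 6 edges. P[all 6 edges red] = (1/2)^6, and likewise for blue, so P[monochromatic] = 2·(1/2)^6 = 2^{1 − 6} = 1/32.
By linearity of expectation: E[X] = C(49, 4) · 2^{1 − 6} = 211876 · 1/32 = 52969/8.
Numerically: E[X] ≈ 6621.125000.

E[X] = C(49,4)·2^(1−C(4,2)) = 52969/8 ≈ 6621.125000.


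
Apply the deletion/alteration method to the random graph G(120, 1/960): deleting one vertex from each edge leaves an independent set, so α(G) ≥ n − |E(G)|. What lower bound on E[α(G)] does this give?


E[|E(G)|] = C(120, 2)·p = 7140 · (1/960) = 119/16.
E[α(G)] ≥ n − E[|E(G)|] = 120 − 119/16 = 1801/16.
Numerically: ≈ 112.5625.
(This is only a lower bound; the true E[α(G)] may be larger.)

E[α(G)] ≥ 1801/16 ≈ 112.5625.


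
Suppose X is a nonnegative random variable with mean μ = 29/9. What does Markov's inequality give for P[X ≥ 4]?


μ = E[X] = 29/9, a = 4.
Markov: P[X ≥ 4] ≤ μ/a = (29/9)/4 = 29/36.
Numerically: ≈ 0.80556.
(Since a = 4 > μ = 3.22222, the bound 29/36 is < 1 and informative.)

P[X ≥ 4] ≤ 29/36 ≈ 0.80556.


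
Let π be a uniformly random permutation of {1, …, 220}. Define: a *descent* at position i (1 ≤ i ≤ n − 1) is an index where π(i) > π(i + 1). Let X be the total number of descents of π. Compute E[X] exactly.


Write X = Σ X_I over i = 1, …, 219, with X_I the indicator of one descent.
There are 219 indicators.
For each fixed i, the pair (π(i), π(i+1)) is a uniformly random ordered pair of distinct values from {1, …, 220}; by symmetry P[π(i) > π(i+1)] = 1/2.
By linearity: E[X] = 219 · (1/2) = (220 − 1) · (1/2) = 219/2 ≈ 109.50000.

E[X] = 219/2 = 109.50000.


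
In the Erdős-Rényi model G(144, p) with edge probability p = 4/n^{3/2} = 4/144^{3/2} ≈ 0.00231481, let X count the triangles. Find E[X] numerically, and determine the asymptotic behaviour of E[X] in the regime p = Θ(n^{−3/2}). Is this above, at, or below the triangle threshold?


Number of potential triangles: C(144, 3) = 487344.
Each occurs with probability p³ ≈ (0.00231481)³ ≈ 1.24036288e-08.
By linearity: E[X] = C(144, 3)·p³ ≈ 487344 · 1.24036288e-08 ≈ 0.006045.
Since α = 3/2 > 1, p = c/n^{3/2} = o(1/n) is below the triangle threshold p ~ 1/n. Asymptotically E[X] ~ (c³/6)·n^{3(1−α)} = (4³/6)·n^{-1.5} → 0, so by Markov's inequality G has no triangles w.h.p.

E[X] ≈ 0.006045; in regime p = Θ(1/n^{3/2}) E[X] tends to 0 (below the triangle threshold p ~ 1/n).


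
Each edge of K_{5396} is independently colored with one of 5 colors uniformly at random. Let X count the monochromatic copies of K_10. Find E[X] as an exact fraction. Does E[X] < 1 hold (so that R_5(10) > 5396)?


E[X] = C(5396, 10) · 5^{1 − 45} = 5719162629614115244962800316916 · 5^{−44} = 5719162629614115244962800316916/5684341886080801486968994140625.
As a reduced fraction: E[X] = 5719162629614115244962800316916/5684341886080801486968994140625 ≈ 1.0061257.
Is E[X] < 1? NO.
Since E[X] ≥ 1, the first-moment bound is inconclusive at n = 5396; it does NOT by itself certify R_5(10) > 5396.

E[X] = 5719162629614115244962800316916/5684341886080801486968994140625 ≈ 1.0061257; E[X] ≥ 1; first-moment method inconclusive here.


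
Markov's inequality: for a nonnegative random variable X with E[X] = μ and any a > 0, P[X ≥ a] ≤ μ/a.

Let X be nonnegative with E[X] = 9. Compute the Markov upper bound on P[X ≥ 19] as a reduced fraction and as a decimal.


μ = E[X] = 9, a = 19.
Markov: P[X ≥ 19] ≤ μ/a = (9)/19 = 9/19.
Numerically: ≈ 0.474.
(Since a = 19 > μ = 9.000, the bound 9/19 is < 1 and informative.)

P[X ≥ 19] ≤ 9/19 ≈ 0.474.


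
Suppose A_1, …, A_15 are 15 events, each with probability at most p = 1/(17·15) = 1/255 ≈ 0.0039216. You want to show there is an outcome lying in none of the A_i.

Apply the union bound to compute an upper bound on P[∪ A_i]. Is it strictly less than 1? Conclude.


Union bound: P[∪_{i=1}^{15} A_i] ≤ Σ_i P[A_i] ≤ 15·p = 15·(1/255) = 1/17.
Numerically: 1/17 ≈ 0.0588235.
Is 1/17 < 1? YES.
Since P[∪ A_i] ≤ 1/17 < 1, the complement has P[∩ A_i^c] ≥ 1 − 1/17 = 16/17 > 0, so some outcome avoids every A_i.

15·p = 1/17 ≈ 0.0588235; existence CERTIFIED by the union bound.


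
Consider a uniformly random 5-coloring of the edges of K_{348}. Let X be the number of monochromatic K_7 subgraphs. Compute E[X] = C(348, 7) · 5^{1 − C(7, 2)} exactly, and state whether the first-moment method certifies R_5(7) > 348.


E[X] = C(348, 7) · 5^{1 − 21} = 115412286408552 · 5^{−20} = 115412286408552/95367431640625.
As a reduced fraction: E[X] = 115412286408552/95367431640625 ≈ 1.21019.
Is E[X] < 1? NO.
Since E[X] ≥ 1, the first-moment bound is inconclusive at n = 348; it does NOT by itself certify R_5(7) > 348.

E[X] = 115412286408552/95367431640625 ≈ 1.21019; E[X] ≥ 1; first-moment method inconclusive here.


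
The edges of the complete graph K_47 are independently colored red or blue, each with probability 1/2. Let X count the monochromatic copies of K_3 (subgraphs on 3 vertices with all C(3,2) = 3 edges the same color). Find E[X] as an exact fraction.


Let X = Σ_S X_S over the C(47, 3) = 16215 subsets S of size 3, where X_S = 1 if the K_3 on S is monochromatic.
For a fixed S, the K_3 on S has C(3, 2) = 3 edges. P[all 3 edges red] = (1/2)^3, and likewise for blue, so P[monochromatic] = 2·(1/2)^3 = 2^{1 − 3} = 1/4.
By linearity: E[X] = C(47, 3) · 2^{1 − 3} = 16215 · 1/4 = 16215/4.
Numerically: E[X] ≈ 4053.7500.

E[X] = C(47,3)·2^(1−C(3,2)) = 16215/4 ≈ 4053.7500.


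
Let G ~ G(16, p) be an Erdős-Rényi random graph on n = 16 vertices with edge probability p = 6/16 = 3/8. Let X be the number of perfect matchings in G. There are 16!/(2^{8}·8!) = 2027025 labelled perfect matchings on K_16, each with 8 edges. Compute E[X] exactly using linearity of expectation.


K_16 has 16!/(2^{8}·8!) = 2027025 labelled perfect matchings.
For each such perfect matching H, let X_H = 1 if all 8 edges of H are present in G. Then P[X_H = 1] = p^{8} = (3/8)^{8} = 6561/16777216.
By linearity of expectation: E[X] = Σ_H E[X_H] = 2027025 · p^{8} = 2027025 · 6561/16777216 = 13299311025/16777216.
Numerically: E[X] ≈ 792.7.

E[X] = 2027025 · (3/8)^{8} = 13299311025/16777216 ≈ 792.7.


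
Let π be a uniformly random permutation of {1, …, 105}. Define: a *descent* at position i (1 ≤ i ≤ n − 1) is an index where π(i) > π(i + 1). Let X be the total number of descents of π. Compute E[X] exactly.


Write X = Σ X_I over i = 1, …, 104, with X_I the indicator of one descent.
There are 104 indicators.
For each fixed i, the pair (π(i), π(i+1)) is a uniformly random ordered pair of distinct values from {1, …, 105}; by symmetry P[π(i) > π(i+1)] = 1/2.
By linearity: E[X] = 104 · (1/2) = (105 − 1) · (1/2) = 52 ≈ 52.000.

E[X] = 52 = 52.000.


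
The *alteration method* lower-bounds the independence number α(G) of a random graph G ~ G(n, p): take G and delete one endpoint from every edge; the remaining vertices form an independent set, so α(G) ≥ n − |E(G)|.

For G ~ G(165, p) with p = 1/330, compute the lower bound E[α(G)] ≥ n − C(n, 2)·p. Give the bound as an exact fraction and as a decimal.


E[|E(G)|] = C(165, 2)·p = 13530 · (1/330) = 41.
E[α(G)] ≥ n − E[|E(G)|] = 165 − 41 = 124.
Numerically: ≈ 124.0000.
(This is only a lower bound; the true E[α(G)] may be larger.)

E[α(G)] ≥ 124 ≈ 124.0000.


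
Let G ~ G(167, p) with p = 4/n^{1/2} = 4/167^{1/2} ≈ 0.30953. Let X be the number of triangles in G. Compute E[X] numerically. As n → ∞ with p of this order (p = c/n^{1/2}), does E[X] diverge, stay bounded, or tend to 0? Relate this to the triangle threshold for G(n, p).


Number of potential triangles: C(167, 3) = 762355.
Each occurs with probability p³ ≈ (0.30953)³ ≈ 2.9655501e-02.
By linearity: E[X] = C(167, 3)·p³ ≈ 762355 · 2.9655501e-02 ≈ 22608.01956.
Since α = 1/2 < 1, p = c/n^{1/2} ≫ 1/n is above the triangle threshold p ~ 1/n. Asymptotically E[X] ~ (c³/6)·n^{3(1−α)} = (4³/6)·n^{1.5} → ∞; triangles are abundant w.h.p.

E[X] ≈ 22608.01956; in regime p = Θ(1/n^{1/2}) E[X] diverges (above the triangle threshold p ~ 1/n).


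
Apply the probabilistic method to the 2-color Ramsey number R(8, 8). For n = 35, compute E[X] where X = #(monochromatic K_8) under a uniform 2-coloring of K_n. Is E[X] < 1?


E[X] = C(35, 8) · 2^{1 − 28} = 23535820 · 2^{−27} = 23535820/134217728.
As a reduced fraction: E[X] = 5883955/33554432 ≈ 0.17536.
Is E[X] < 1? YES.
Since E[X] < 1, there exists a 2-coloring of K_{35} with no monochromatic K_8; hence R(8, 8) > 35.

E[X] = 5883955/33554432 ≈ 0.17536; E[X] < 1, so R(8, 8) > 35.


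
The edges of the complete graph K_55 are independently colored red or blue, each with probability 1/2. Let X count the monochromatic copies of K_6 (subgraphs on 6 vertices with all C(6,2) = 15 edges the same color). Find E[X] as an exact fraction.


Let X = Σ_S X_S over the C(55, 6) = 28989675 subsets S of size 6, where X_S = 1 if the K_6 on S is monochromatic.
For a fixed S, the K_6 on S has C(6, 2) = 15 edges. P[all 15 edges red] = (1/2)^15, and likewise for blue, so P[monochromatic] = 2·(1/2)^15 = 2^{1 − 15} = 1/16384.
By linearity of expectation: E[X] = C(55, 6) · 2^{1 − 15} = 28989675 · 1/16384 = 28989675/16384.
Numerically: E[X] ≈ 1769.389343.

E[X] = C(55,6)·2^(1−C(6,2)) = 28989675/16384 ≈ 1769.389343.


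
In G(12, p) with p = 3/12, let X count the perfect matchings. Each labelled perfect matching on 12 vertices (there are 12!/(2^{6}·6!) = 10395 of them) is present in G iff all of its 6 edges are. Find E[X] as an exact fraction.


K_12 has 12!/(2^{6}·6!) = 10395 labelled perfect matchings.
For each such perfect matching H, let X_H = 1 if all 6 edges of H are present in G. Then P[X_H = 1] = p^{6} = (1/4)^{6} = 1/4096.
By linearity of expectation: E[X] = Σ_H E[X_H] = 10395 · p^{6} = 10395 · 1/4096 = 10395/4096.
Numerically: E[X] ≈ 2.538.

E[X] = 10395 · (1/4)^{6} = 10395/4096 ≈ 2.538.


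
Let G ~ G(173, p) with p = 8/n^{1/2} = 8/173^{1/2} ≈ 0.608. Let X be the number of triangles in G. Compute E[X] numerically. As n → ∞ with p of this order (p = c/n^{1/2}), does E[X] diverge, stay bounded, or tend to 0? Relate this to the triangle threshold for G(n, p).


Number of potential triangles: C(173, 3) = 848046.
Each occurs with probability p³ ≈ (0.608)³ ≈ 2.25009e-01.
By linearity: E[X] = C(173, 3)·p³ ≈ 848046 · 2.25009e-01 ≈ 190818.385.
Since α = 1/2 < 1, p = c/n^{1/2} ≫ 1/n is above the triangle threshold p ~ 1/n. Asymptotically E[X] ~ (c³/6)·n^{3(1−α)} = (8³/6)·n^{1.5} → ∞; triangles are abundant w.h.p.

E[X] ≈ 190818.385; in regime p = Θ(1/n^{1/2}) E[X] diverges (above the triangle threshold p ~ 1/n).


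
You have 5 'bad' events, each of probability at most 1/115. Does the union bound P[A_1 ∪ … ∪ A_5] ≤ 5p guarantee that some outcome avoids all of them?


Union bound: P[∪_{i=1}^{5} A_i] ≤ Σ_i P[A_i] ≤ 5·p = 5·(1/115) = 1/23.
Numerically: 1/23 ≈ 0.043.
Is 1/23 < 1? YES.
Since P[∪ A_i] ≤ 1/23 < 1, the complement has P[∩ A_i^c] ≥ 1 − 1/23 = 22/23 > 0, so some outcome avoids every A_i.

5·p = 1/23 ≈ 0.043; existence CERTIFIED by the union bound.


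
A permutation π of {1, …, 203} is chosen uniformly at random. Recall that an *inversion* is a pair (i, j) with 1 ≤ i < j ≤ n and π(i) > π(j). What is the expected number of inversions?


Write X = Σ X_I over the C(203, 2) = 20503 pairs i < j, with X_I the indicator of one inversion.
There are 20503 indicators.
For each fixed pair i < j, the values π(i) and π(j) are two distinct elements of {1, …, 203} in uniformly random order; by symmetry P[π(i) > π(j)] = 1/2.
By linearity: E[X] = 20503 · (1/2) = C(203, 2) · (1/2) = 20503/2 = 20503/2 ≈ 10251.5000.

E[X] = 20503/2 = 10251.5000.


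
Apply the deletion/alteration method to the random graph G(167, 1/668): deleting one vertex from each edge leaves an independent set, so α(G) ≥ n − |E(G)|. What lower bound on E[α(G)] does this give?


E[|E(G)|] = C(167, 2)·p = 13861 · (1/668) = 83/4.
E[α(G)] ≥ n − E[|E(G)|] = 167 − 83/4 = 585/4.
Numerically: ≈ 146.250.
(This is only a lower bound; the true E[α(G)] may be larger.)

E[α(G)] ≥ 585/4 ≈ 146.250.


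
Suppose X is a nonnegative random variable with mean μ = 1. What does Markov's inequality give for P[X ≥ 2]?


μ = E[X] = 1, a = 2.
Markov: P[X ≥ 2] ≤ μ/a = (1)/2 = 1/2.
Numerically: ≈ 0.5000.
(Since a = 2 > μ = 1.0000, the bound 1/2 is < 1 and informative.)

P[X ≥ 2] ≤ 1/2 ≈ 0.5000.


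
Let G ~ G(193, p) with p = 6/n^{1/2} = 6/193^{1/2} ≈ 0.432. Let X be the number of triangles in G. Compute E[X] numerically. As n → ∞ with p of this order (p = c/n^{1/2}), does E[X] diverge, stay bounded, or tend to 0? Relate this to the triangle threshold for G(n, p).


Number of potential triangles: C(193, 3) = 1179616.
Each occurs with probability p³ ≈ (0.432)³ ≈ 8.05597e-02.
By linearity: E[X] = C(193, 3)·p³ ≈ 1179616 · 8.05597e-02 ≈ 95029.500.
Since α = 1/2 < 1, p = c/n^{1/2} ≫ 1/n is above the triangle threshold p ~ 1/n. Asymptotically E[X] ~ (c³/6)·n^{3(1−α)} = (6³/6)·n^{1.5} → ∞; triangles are abundant w.h.p.

E[X] ≈ 95029.500; in regime p = Θ(1/n^{1/2}) E[X] diverges (above the triangle threshold p ~ 1/n).


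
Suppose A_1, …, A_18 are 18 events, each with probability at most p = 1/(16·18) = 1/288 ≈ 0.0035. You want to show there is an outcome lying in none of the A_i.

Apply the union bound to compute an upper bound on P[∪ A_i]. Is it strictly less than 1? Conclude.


Union bound: P[∪_{i=1}^{18} A_i] ≤ Σ_i P[A_i] ≤ 18·p = 18·(1/288) = 1/16.
Numerically: 1/16 ≈ 0.0625.
Is 1/16 < 1? YES.
Since P[∪ A_i] ≤ 1/16 < 1, the complement has P[∩ A_i^c] ≥ 1 − 1/16 = 15/16 > 0, so some outcome avoids every A_i.

18·p = 1/16 ≈ 0.0625; existence CERTIFIED by the union bound.


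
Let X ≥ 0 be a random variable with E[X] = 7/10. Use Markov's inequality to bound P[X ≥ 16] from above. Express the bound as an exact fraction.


μ = E[X] = 7/10, a = 16.
Markov: P[X ≥ 16] ≤ μ/a = (7/10)/16 = 7/160.
Numerically: ≈ 0.04375.
(Since a = 16 > μ = 0.70000, the bound 7/160 is < 1 and informative.)

P[X ≥ 16] ≤ 7/160 ≈ 0.04375.


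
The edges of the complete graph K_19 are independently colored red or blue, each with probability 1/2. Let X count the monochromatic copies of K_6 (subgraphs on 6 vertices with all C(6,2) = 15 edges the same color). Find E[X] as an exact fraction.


Let X = Σ_S X_S over the C(19, 6) = 27132 subsets S of size 6, where X_S = 1 if the K_6 on S is monochromatic.
For a fixed S, the K_6 on S has C(6, 2) = 15 edges. P[all 15 edges red] = (1/2)^15, and likewise for blue, so P[monochromatic] = 2·(1/2)^15 = 2^{1 − 15} = 1/16384.
By linearity: E[X] = C(19, 6) · 2^{1 − 15} = 27132 · 1/16384 = 6783/4096.
Numerically: E[X] ≈ 1.6560.

E[X] = C(19,6)·2^(1−C(6,2)) = 6783/4096 ≈ 1.6560.


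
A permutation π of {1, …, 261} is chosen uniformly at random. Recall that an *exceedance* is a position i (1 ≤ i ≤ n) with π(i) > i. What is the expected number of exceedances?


Write X = Σ_{i=1}^{261} X_i, where X_i = 1_{π(i) > i}.
For each fixed i, π(i) is uniform over {1, …, 261} (marginal of a uniform permutation), so P[π(i) > i] = (n − i)/n. Summing: Σ_{i=1}^{261} (n − i)/n = (0 + 1 + … + 260)/261 = 261(261 − 1)/(2·261) = (261 − 1)/2.
Hence E[X] = Σ_{i=1}^{261} (261 − i)/261 = 130 ≈ 130.000.

E[X] = 130 = 130.000.


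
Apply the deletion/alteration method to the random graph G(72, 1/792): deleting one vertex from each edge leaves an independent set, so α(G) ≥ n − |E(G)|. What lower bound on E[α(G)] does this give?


E[|E(G)|] = C(72, 2)·p = 2556 · (1/792) = 71/22.
E[α(G)] ≥ n − E[|E(G)|] = 72 − 71/22 = 1513/22.
Numerically: ≈ 68.7727.
(This is only a lower bound; the true E[α(G)] may be larger.)

E[α(G)] ≥ 1513/22 ≈ 68.7727.


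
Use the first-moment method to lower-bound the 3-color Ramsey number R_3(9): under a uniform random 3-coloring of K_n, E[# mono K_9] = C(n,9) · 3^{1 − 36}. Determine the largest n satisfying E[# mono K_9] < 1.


We need C(n, 9) · 3^{1 − 36} < 1, i.e. C(n, 9) < 3^{36 − 1} = 50031545098999707.
Check values of n near the boundary:
  n = 298: C(298, 9) = 45207677551849890; 45207677551849890 < 50031545098999707? YES
  n = 299: C(299, 9) = 46610674441390059; 46610674441390059 < 50031545098999707? YES
  n = 300: C(300, 9) = 48052241692154700; 48052241692154700 < 50031545098999707? YES
  n = 301: C(301, 9) = 49533303936090975; 49533303936090975 < 50031545098999707? YES
  n = 302: C(302, 9) = 51054804739588650; 51054804739588650 < 50031545098999707? NO
  n = 303: C(303, 9) = 52617706925494425; 52617706925494425 < 50031545098999707? NO
The largest n with C(n, 9) < 50031545098999707 is n = 301 (where E[X] = 16511101312030325/16677181699666569 ≈ 0.990). Hence R_3(9) > 301, i.e. R_3(9) ≥ 302.

Largest n = 301; hence R_3(9) > 301.


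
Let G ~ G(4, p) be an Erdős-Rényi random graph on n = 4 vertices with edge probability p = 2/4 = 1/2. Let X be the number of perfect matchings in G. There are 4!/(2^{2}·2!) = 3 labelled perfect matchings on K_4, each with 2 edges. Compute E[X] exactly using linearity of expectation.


K_4 has 4!/(2^{2}·2!) = 3 labelled perfect matchings.
For each such perfect matching H, let X_H = 1 if all 2 edges of H are present in G. Then P[X_H = 1] = p^{2} = (1/2)^{2} = 1/4.
Summing the indicators: E[X] = Σ_H E[X_H] = 3 · p^{2} = 3 · 1/4 = 3/4.
Numerically: E[X] ≈ 0.75.

E[X] = 3 · (1/2)^{2} = 3/4 ≈ 0.75.


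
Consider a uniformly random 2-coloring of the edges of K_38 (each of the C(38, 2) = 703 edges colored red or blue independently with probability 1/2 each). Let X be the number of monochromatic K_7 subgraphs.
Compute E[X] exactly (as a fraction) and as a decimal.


Let X = Σ_S X_S over the C(38, 7) = 12620256 subsets S of size 7, where X_S = 1 if the K_7 on S is monochromatic.
For a fixed S, the K_7 on S has C(7, 2) = 21 edges. P[all 21 edges red] = (1/2)^21, and likewise for blue, so P[monochromatic] = 2·(1/2)^21 = 2^{1 − 21} = 1/1048576.
By linearity: E[X] = C(38, 7) · 2^{1 − 21} = 12620256 · 1/1048576 = 394383/32768.
Numerically: E[X] ≈ 12.0356.

E[X] = C(38,7)·2^(1−C(7,2)) = 394383/32768 ≈ 12.0356.


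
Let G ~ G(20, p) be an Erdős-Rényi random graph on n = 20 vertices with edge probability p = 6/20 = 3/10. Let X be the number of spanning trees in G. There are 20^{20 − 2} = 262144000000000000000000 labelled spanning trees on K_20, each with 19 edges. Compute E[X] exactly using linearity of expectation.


K_20 has 20^{20 − 2} = 262144000000000000000000 labelled spanning trees.
For each such spanning tree H, let X_H = 1 if all 19 edges of H are present in G. Then P[X_H = 1] = p^{19} = (3/10)^{19} = 1162261467/10000000000000000000.
By linearity of expectation: E[X] = Σ_H E[X_H] = 262144000000000000000000 · p^{19} = 262144000000000000000000 · 1162261467/10000000000000000000 = 152339935002624/5.
Numerically: E[X] ≈ 3.047e+13.

E[X] = 262144000000000000000000 · (3/10)^{19} = 152339935002624/5 ≈ 3.047e+13.


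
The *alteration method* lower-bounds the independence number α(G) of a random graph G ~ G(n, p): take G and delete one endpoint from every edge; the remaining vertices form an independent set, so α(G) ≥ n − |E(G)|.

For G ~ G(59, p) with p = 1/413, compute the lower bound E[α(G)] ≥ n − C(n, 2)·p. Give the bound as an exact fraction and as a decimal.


E[|E(G)|] = C(59, 2)·p = 1711 · (1/413) = 29/7.
E[α(G)] ≥ n − E[|E(G)|] = 59 − 29/7 = 384/7.
Numerically: ≈ 54.85714.
(This is only a lower bound; the true E[α(G)] may be larger.)

E[α(G)] ≥ 384/7 ≈ 54.85714.


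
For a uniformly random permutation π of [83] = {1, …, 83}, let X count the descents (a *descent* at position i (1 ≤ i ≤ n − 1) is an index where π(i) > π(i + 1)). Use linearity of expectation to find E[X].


Write X = Σ X_I over i = 1, …, 82, with X_I the indicator of one descent.
There are 82 indicators.
For each fixed i, the pair (π(i), π(i+1)) is a uniformly random ordered pair of distinct values from {1, …, 83}; by symmetry P[π(i) > π(i+1)] = 1/2.
By linearity: E[X] = 82 · (1/2) = (83 − 1) · (1/2) = 41 ≈ 41.000000.

E[X] = 41 = 41.000000.


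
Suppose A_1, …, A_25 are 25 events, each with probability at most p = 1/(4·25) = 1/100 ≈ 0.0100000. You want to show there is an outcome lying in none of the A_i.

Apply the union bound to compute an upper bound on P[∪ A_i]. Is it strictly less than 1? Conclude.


Union bound: P[∪_{i=1}^{25} A_i] ≤ Σ_i P[A_i] ≤ 25·p = 25·(1/100) = 1/4.
Numerically: 1/4 ≈ 0.2500000.
Is 1/4 < 1? YES.
Since P[∪ A_i] ≤ 1/4 < 1, the complement has P[∩ A_i^c] ≥ 1 − 1/4 = 3/4 > 0, so some outcome avoids every A_i.

25·p = 1/4 ≈ 0.2500000; existence CERTIFIED by the union bound.


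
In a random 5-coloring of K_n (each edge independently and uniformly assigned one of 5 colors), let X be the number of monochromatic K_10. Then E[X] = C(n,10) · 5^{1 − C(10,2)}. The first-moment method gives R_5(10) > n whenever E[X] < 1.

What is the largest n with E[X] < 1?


We need C(n, 10) · 5^{1 − 45} < 1, i.e. C(n, 10) < 5^{45 − 1} = 5684341886080801486968994140625.
Check values of n near the boundary:
  n = 5390: C(5390, 10) = 5655833965919099070255434039753; 5655833965919099070255434039753 < 5684341886080801486968994140625? YES
  n = 5391: C(5391, 10) = 5666344714787188828795213697883; 5666344714787188828795213697883 < 5684341886080801486968994140625? YES
  n = 5392: C(5392, 10) = 5676873040158402483252283957448; 5676873040158402483252283957448 < 5684341886080801486968994140625? YES
  n = 5393: C(5393, 10) = 5687418968154238267170642278008; 5687418968154238267170642278008 < 5684341886080801486968994140625? NO
The largest n with C(n, 10) < 5684341886080801486968994140625 is n = 5392 (where E[X] = 5676873040158402483252283957448/5684341886080801486968994140625 ≈ 0.999). Hence R_5(10) > 5392, i.e. R_5(10) ≥ 5393.

Largest n = 5392; hence R_5(10) > 5392.


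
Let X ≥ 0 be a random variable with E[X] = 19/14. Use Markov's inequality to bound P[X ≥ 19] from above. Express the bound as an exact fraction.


μ = E[X] = 19/14, a = 19.
Markov: P[X ≥ 19] ≤ μ/a = (19/14)/19 = 1/14.
Numerically: ≈ 0.071429.
(Since a = 19 > μ = 1.357143, the bound 1/14 is < 1 and informative.)

P[X ≥ 19] ≤ 1/14 ≈ 0.071429.


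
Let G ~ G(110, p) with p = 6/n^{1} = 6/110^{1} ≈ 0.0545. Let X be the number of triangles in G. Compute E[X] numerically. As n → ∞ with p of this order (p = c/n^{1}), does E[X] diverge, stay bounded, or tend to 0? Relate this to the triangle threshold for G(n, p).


Number of potential triangles: C(110, 3) = 215820.
Each occurs with probability p³ ≈ (0.0545)³ ≈ 1.62284e-04.
By linearity: E[X] = C(110, 3)·p³ ≈ 215820 · 1.62284e-04 ≈ 35.024.
Here α = 1, so p = 6/n is exactly at the triangle threshold p ~ 1/n. Asymptotically E[X] → c³/6 = 6³/6 = 36 ≈ 36.000, a bounded constant. In this regime the triangle count is asymptotically Poisson(c³/6).

E[X] ≈ 35.024; in regime p = Θ(1/n^{1}) E[X] stays bounded (at the triangle threshold p ~ 1/n).
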